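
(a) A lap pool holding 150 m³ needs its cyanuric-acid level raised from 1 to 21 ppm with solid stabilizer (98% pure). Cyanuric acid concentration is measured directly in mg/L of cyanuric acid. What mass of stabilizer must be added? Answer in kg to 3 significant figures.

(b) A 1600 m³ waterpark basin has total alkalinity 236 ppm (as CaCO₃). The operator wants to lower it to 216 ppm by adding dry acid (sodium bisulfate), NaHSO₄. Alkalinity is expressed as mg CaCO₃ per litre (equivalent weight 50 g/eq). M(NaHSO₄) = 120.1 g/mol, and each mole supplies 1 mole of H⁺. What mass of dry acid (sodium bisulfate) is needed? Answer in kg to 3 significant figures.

(a) 3.06 kg; (b) 76.9 kg

(a) Volume: 150 m³ = 150,000 L.
(a) CYA to add: (21 − 1) = 20 mg/L × 150,000 L = 3000 g cyanuric acid.
(a) At 98% purity: 3000 / 0.98 = 3061 g product.

(b) Volume: 1600 m³ = 1,600,000 L.
(b) Alkalinity to neutralize: (236 − 216) = 20 mg/L as CaCO₃ × 1,600,000 L = 32,000 g as CaCO₃.
(b) Equivalents of H⁺ required: 32,000 ÷ 50 g/eq = 640 eq = 640 mol NaHSO₄.
(b) Mass of NaHSO₄: 640 × 120.1 = 76,860 g.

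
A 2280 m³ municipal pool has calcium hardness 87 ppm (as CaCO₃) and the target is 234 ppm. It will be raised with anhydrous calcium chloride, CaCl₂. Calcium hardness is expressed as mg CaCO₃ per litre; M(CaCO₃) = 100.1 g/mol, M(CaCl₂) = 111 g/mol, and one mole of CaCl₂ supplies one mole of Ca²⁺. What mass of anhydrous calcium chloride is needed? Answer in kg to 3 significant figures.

372 kg

Volume: 2280 m³ = 2,280,000 L.
Hardness to add: (234 − 87) = 147 mg/L as CaCO₃ × 2,280,000 L = 335,200 g as CaCO₃.
Moles of Ca²⁺ (1 mol Ca²⁺ ≡ 1 mol CaCO₃): 335,200 / 100.1 g/mol = 3348 mol.
Mass of CaCl₂: 3348 × 111 = 371,700 g.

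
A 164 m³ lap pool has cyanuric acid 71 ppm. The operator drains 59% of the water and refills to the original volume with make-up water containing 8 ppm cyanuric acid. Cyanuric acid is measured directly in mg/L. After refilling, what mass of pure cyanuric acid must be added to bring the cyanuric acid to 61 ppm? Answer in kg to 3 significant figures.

4.46 kg

Volume: 164 m³ = 164,000 L.
After draining 59% and refilling: 71 × 0.41 + 8 × 0.59 = 33.83 ppm.
Deficit to target: 61 − 33.83 = 27.17 mg/L.
Mass: 27.17 mg/L × 164,000 L = 4456 g cyanuric acid.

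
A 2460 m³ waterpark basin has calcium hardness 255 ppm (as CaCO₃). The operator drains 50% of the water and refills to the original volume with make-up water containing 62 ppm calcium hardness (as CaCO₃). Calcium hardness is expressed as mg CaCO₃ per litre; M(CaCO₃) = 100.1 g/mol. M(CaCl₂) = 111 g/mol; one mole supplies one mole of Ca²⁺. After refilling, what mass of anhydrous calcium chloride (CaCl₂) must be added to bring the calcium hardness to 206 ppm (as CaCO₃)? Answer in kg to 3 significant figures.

130 kg

Volume: 2460 m³ = 2,460,000 L.
After draining 50% and refilling: 255 × 0.50 + 62 × 0.50 = 158.5 ppm.
Deficit to target: 206 − 158.5 = 47.5 mg/L.
As CaCO₃: 47.5 mg/L × 2,460,000 L = 116,800 g; ÷ 100.1 = 1167 mol Ca²⁺.
Mass: 1167 × 111 = 129,600 g.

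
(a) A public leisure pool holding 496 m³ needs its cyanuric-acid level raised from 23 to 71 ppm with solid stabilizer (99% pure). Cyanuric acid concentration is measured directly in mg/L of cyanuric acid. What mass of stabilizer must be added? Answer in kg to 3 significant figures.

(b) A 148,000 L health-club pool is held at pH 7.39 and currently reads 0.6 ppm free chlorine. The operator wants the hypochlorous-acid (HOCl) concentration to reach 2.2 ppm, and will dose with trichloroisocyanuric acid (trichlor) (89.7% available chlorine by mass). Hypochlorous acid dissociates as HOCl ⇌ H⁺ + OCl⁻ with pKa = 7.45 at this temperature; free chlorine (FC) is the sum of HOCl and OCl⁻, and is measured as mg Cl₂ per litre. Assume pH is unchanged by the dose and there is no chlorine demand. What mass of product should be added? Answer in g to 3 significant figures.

(a) Volume: 496 m³ = 496,000 L.
(a) CYA to add: (71 − 23) = 48 mg/L × 496,000 L = 23,810 g cyanuric acid.
(a) At 99% purity: 23,810 / 0.99 = 24,050 g product.

(b) [OCl⁻]/[HOCl] = 10^(pH − pKa) = 10^(7.39 − 7.45) = 0.871; fraction as HOCl = 1/(1 + 0.871) = 0.5345.
(b) Free chlorine required for 2.2 ppm HOCl: 2.2 / 0.5345 = 4.116 ppm.
(b) FC to add: 4.116 − 0.6 = 3.516 mg/L as Cl₂.
(b) Cl₂ equivalent: 3.516 mg/L × 148,000 L = 520.4 g.
(b) Product at 89.7% available Cl: 520.4 / 0.897 = 580.1 g.

(a) 24.0 kg; (b) 580 g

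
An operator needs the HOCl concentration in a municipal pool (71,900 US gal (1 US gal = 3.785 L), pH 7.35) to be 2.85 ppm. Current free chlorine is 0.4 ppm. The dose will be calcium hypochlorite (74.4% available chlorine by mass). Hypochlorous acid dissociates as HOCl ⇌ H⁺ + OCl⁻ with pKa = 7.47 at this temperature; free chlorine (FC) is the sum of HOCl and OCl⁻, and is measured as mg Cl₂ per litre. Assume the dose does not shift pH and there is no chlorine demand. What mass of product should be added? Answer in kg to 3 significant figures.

1.69 kg

Volume: 71,900 US gal × 3.785 L/gal = 272,142 L.
[OCl⁻]/[HOCl] = 10^(pH − pKa) = 10^(7.35 − 7.47) = 0.7586; fraction as HOCl = 1/(1 + 0.7586) = 0.5686.
Free chlorine required for 2.85 ppm HOCl: 2.85 / 0.5686 = 5.012 ppm.
FC to add: 5.012 − 0.4 = 4.612 mg/L as Cl₂.
Cl₂ equivalent: 4.612 mg/L × 272,142 L = 1255 g.
Product at 74.4% available Cl: 1255 / 0.744 = 1687 g.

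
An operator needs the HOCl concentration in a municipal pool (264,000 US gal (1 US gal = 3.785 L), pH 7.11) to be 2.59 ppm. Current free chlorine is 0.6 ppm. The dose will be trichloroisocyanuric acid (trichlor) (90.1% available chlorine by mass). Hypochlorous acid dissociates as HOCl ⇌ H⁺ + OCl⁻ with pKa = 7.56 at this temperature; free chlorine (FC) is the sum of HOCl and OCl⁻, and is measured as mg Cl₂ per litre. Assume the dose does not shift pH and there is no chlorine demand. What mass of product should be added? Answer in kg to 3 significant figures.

3.23 kg

Volume: 264,000 US gal × 3.785 L/gal = 999,240 L.
[OCl⁻]/[HOCl] = 10^(pH − pKa) = 10^(7.11 − 7.56) = 0.3548; fraction as HOCl = 1/(1 + 0.3548) = 0.7381.
Free chlorine required for 2.59 ppm HOCl: 2.59 / 0.7381 = 3.509 ppm.
FC to add: 3.509 − 0.6 = 2.909 mg/L as Cl₂.
Cl₂ equivalent: 2.909 mg/L × 999,240 L = 2907 g.
Product at 90.1% available Cl: 2907 / 0.901 = 3226 g.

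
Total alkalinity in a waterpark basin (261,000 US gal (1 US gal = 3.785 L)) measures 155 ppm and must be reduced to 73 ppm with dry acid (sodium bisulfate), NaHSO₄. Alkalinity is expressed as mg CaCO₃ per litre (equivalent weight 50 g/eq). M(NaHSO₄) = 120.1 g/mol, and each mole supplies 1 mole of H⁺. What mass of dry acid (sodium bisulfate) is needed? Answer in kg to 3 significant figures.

195 kg

Volume: 261,000 US gal × 3.785 L/gal = 987,885 L.
Alkalinity to neutralize: (155 − 73) = 82 mg/L as CaCO₃ × 987,885 L = 81,010 g as CaCO₃.
Equivalents of H⁺ required: 81,010 ÷ 50 g/eq = 1620 eq = 1620 mol NaHSO₄.
Mass of NaHSO₄: 1620 × 120.1 = 194,600 g.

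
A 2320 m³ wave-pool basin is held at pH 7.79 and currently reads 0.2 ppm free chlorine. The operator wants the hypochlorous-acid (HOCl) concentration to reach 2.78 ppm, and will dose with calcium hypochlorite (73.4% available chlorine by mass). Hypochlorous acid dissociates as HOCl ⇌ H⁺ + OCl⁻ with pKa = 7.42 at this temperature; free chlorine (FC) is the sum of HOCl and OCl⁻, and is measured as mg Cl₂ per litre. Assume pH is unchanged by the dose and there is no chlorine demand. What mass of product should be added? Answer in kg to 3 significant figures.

28.8 kg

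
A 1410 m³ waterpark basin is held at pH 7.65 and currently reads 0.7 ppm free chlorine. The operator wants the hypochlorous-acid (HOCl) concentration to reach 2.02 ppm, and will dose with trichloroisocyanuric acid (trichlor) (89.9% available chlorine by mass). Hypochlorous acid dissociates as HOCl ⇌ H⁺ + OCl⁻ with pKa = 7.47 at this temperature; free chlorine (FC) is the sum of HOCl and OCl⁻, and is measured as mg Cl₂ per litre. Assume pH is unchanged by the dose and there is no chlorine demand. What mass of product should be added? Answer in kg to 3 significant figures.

6.87 kg

Volume: 1410 m³ = 1,410,000 L.
[OCl⁻]/[HOCl] = 10^(pH − pKa) = 10^(7.65 − 7.47) = 1.514; fraction as HOCl = 1/(1 + 1.514) = 0.3978.
Free chlorine required for 2.02 ppm HOCl: 2.02 / 0.3978 = 5.077 ppm.
FC to add: 5.077 − 0.7 = 4.377 mg/L as Cl₂.
Cl₂ equivalent: 4.377 mg/L × 1,410,000 L = 6172 g.
Product at 89.9% available Cl: 6172 / 0.899 = 6866 g.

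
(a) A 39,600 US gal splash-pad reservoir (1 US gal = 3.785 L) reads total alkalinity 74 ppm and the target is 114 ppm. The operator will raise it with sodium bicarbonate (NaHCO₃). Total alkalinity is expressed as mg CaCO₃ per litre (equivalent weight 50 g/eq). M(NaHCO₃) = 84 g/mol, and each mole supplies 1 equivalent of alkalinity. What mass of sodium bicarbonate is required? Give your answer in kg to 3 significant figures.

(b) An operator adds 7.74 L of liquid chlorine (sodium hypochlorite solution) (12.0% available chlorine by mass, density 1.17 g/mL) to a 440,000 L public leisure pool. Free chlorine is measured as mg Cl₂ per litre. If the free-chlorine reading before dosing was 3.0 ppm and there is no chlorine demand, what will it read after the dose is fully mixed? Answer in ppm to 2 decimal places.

(a) Volume: 39,600 US gal × 3.785 L/gal = 149,886 L.
(a) Alkalinity to add: (114 − 74) = 40 mg/L as CaCO₃ × 149,886 L = 5995 g as CaCO₃.
(a) Equivalents: 5995 g ÷ 50 g/eq = 119.9 eq.
(a) NaHCO₃ supplies 1 eq per mole → 119.9 mol.
(a) Mass: 119.9 mol × 84 g/mol = 10,070 g.

(b) Mass of solution: 7.74 L × 1000 mL/L × 1.17 g/mL = 9056 g.
(b) Available chlorine delivered: 9056 g × 0.12 = 1087 g as Cl₂.
(b) Concentration rise: 1087 g / 440,000 L = 2.47 mg/L = 2.47 ppm.
(b) Final FC: 3.0 + 2.47 = 5.47 ppm.

(a) 10.1 kg; (b) 5.47 ppm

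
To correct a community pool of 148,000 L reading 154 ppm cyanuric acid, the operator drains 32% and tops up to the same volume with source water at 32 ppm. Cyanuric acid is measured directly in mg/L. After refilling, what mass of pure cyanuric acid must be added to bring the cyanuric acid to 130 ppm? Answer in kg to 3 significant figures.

After draining 32% and refilling: 154 × 0.68 + 32 × 0.32 = 114.96 ppm.
Deficit to target: 130 − 114.96 = 15.04 mg/L.
Mass: 15.04 mg/L × 148,000 L = 2226 g cyanuric acid.

2.23 kg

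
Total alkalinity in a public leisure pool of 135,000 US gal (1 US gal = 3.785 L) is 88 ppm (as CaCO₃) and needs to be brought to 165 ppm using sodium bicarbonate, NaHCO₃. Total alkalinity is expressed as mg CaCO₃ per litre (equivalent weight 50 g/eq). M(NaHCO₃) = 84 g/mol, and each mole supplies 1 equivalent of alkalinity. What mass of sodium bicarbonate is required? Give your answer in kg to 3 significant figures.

66.1 kg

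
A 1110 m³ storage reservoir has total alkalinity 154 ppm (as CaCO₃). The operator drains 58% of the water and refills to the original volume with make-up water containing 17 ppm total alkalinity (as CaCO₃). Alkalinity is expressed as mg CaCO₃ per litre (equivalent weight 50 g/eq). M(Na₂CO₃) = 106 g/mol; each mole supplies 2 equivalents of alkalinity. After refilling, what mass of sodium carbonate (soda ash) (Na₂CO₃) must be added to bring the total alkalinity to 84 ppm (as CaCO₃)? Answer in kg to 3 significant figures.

11.1 kg

Volume: 1110 m³ = 1,110,000 L.
After draining 58% and refilling: 154 × 0.42 + 17 × 0.58 = 74.54 ppm.
Deficit to target: 84 − 74.54 = 9.46 mg/L.
As CaCO₃: 9.46 mg/L × 1,110,000 L = 10,500 g; ÷ 50 g/eq ÷ 2 = 105 mol Na₂CO₃.
Mass: 105 × 106 = 11,130 g.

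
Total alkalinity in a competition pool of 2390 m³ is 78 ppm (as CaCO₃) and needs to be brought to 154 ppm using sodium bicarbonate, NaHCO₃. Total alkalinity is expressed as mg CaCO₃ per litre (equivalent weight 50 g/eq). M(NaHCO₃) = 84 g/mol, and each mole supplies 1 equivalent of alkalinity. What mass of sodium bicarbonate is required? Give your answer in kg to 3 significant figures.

305 kg

Volume: 2390 m³ = 2,390,000 L.
Alkalinity to add: (154 − 78) = 76 mg/L as CaCO₃ × 2,390,000 L = 181,600 g as CaCO₃.
Equivalents: 181,600 g ÷ 50 g/eq = 3633 eq.
NaHCO₃ supplies 1 eq per mole → 3633 mol.
Mass: 3633 mol × 84 g/mol = 305,200 g.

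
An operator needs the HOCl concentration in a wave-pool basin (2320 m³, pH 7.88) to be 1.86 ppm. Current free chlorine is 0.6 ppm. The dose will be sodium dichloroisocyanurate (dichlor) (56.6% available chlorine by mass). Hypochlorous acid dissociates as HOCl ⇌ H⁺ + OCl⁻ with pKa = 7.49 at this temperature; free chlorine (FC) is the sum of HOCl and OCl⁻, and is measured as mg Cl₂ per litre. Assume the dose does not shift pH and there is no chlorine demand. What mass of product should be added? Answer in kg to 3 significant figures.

Volume: 2320 m³ = 2,320,000 L.
[OCl⁻]/[HOCl] = 10^(pH − pKa) = 10^(7.88 − 7.49) = 2.455; fraction as HOCl = 1/(1 + 2.455) = 0.2895.
Free chlorine required for 1.86 ppm HOCl: 1.86 / 0.2895 = 6.426 ppm.
FC to add: 6.426 − 0.6 = 5.826 mg/L as Cl₂.
Cl₂ equivalent: 5.826 mg/L × 2,320,000 L = 13,520 g.
Product at 56.6% available Cl: 13,520 / 0.566 = 23,880 g.

23.9 kg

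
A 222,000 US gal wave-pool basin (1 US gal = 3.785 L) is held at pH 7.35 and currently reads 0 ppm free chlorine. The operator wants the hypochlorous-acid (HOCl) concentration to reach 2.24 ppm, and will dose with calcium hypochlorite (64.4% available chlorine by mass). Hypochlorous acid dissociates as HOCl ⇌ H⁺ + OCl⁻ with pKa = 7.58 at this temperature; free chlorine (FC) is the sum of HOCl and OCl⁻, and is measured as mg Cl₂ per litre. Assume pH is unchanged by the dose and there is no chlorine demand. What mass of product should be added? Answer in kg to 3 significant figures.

4.64 kg

Volume: 222,000 US gal × 3.785 L/gal = 840,270 L.
[OCl⁻]/[HOCl] = 10^(pH − pKa) = 10^(7.35 − 7.58) = 0.5888; fraction as HOCl = 1/(1 + 0.5888) = 0.6294.
Free chlorine required for 2.24 ppm HOCl: 2.24 / 0.6294 = 3.559 ppm.
FC to add: 3.559 − 0 = 3.559 mg/L as Cl₂.
Cl₂ equivalent: 3.559 mg/L × 840,270 L = 2991 g.
Product at 64.4% available Cl: 2991 / 0.644 = 4644 g.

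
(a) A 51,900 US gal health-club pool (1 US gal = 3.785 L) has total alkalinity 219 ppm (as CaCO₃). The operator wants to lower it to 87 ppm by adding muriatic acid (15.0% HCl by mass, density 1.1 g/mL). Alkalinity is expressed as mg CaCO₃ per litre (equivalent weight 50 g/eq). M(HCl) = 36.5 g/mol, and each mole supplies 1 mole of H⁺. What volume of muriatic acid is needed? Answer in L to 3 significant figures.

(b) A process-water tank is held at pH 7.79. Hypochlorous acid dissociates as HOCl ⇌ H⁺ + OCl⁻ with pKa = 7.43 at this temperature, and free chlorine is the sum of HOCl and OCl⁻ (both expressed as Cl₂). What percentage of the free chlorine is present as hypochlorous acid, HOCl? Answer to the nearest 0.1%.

(a) 115 L; (b) 30.4%

(a) Volume: 51,900 US gal × 3.785 L/gal = 196,442 L.
(a) Alkalinity to neutralize: (219 − 87) = 132 mg/L as CaCO₃ × 196,442 L = 25,930 g as CaCO₃.
(a) Equivalents of H⁺ required: 25,930 ÷ 50 g/eq = 518.6 eq = 518.6 mol HCl.
(a) Mass of HCl: 518.6 × 36.5 = 18,930 g.
(a) Mass of 15.0% solution: 18,930 / 0.15 = 126,200 g.
(a) Volume: 126,200 g ÷ 1.1 g/mL = 114,700 mL.

(b) [OCl⁻]/[HOCl] = 10^(pH − pKa) = 10^(7.79 − 7.43) = 10^0.36 = 2.291.
(b) Fraction as HOCl = 1 / (1 + 2.291) = 0.3039.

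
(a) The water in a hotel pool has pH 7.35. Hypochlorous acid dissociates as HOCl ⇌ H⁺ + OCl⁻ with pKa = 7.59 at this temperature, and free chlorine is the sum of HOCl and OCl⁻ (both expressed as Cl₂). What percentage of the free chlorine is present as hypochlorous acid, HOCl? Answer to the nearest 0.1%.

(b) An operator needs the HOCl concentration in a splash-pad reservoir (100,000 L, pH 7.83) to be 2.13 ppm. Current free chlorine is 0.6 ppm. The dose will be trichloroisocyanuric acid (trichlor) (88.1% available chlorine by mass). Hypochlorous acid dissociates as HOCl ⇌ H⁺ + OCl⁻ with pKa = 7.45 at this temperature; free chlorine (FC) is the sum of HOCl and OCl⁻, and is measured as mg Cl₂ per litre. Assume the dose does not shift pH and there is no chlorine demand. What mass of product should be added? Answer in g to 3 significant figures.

(a) [OCl⁻]/[HOCl] = 10^(pH − pKa) = 10^(7.35 − 7.59) = 10^-0.24 = 0.5754.
(a) Fraction as HOCl = 1 / (1 + 0.5754) = 0.6347.

(b) [OCl⁻]/[HOCl] = 10^(pH − pKa) = 10^(7.83 − 7.45) = 2.399; fraction as HOCl = 1/(1 + 2.399) = 0.2942.
(b) Free chlorine required for 2.13 ppm HOCl: 2.13 / 0.2942 = 7.24 ppm.
(b) FC to add: 7.24 − 0.6 = 6.64 mg/L as Cl₂.
(b) Cl₂ equivalent: 6.64 mg/L × 100,000 L = 664 g.
(b) Product at 88.1% available Cl: 664 / 0.881 = 753.6 g.

(a) 63.5%; (b) 754 g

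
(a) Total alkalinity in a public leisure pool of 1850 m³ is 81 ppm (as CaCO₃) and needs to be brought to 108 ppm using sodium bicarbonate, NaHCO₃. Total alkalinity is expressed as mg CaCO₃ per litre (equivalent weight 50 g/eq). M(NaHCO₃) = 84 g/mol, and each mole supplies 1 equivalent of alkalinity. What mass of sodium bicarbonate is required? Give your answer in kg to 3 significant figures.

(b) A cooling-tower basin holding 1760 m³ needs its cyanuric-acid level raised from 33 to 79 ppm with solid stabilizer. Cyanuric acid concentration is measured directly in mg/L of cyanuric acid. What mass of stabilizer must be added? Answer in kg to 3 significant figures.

(a) 83.9 kg; (b) 81.0 kg

(a) Volume: 1850 m³ = 1,850,000 L.
(a) Alkalinity to add: (108 − 81) = 27 mg/L as CaCO₃ × 1,850,000 L = 49,950 g as CaCO₃.
(a) Equivalents: 49,950 g ÷ 50 g/eq = 999 eq.
(a) NaHCO₃ supplies 1 eq per mole → 999 mol.
(a) Mass: 999 mol × 84 g/mol = 83,920 g.

(b) Volume: 1760 m³ = 1,760,000 L.
(b) CYA to add: (79 − 33) = 46 mg/L × 1,760,000 L = 80,960 g cyanuric acid.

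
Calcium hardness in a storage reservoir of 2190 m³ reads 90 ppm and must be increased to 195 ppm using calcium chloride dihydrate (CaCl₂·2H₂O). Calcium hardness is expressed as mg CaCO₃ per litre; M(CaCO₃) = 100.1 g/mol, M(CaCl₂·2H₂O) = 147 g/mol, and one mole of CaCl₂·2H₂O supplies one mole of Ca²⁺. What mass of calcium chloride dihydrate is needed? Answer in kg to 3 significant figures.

338 kg

Volume: 2190 m³ = 2,190,000 L.
Hardness to add: (195 − 90) = 105 mg/L as CaCO₃ × 2,190,000 L = 230,000 g as CaCO₃.
Moles of Ca²⁺ (1 mol Ca²⁺ ≡ 1 mol CaCO₃): 230,000 / 100.1 g/mol = 2297 mol.
Mass of CaCl₂·2H₂O: 2297 × 147 = 337,700 g.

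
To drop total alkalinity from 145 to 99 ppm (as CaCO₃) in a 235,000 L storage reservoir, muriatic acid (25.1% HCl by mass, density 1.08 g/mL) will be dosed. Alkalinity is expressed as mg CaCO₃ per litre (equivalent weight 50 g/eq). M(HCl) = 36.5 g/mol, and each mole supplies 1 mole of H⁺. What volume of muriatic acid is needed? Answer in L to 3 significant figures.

Alkalinity to neutralize: (145 − 99) = 46 mg/L as CaCO₃ × 235,000 L = 10,810 g as CaCO₃.
Equivalents of H⁺ required: 10,810 ÷ 50 g/eq = 216.2 eq = 216.2 mol HCl.
Mass of HCl: 216.2 × 36.5 = 7891 g.
Mass of 25.1% solution: 7891 / 0.251 = 31,440 g.
Volume: 31,440 g ÷ 1.08 g/mL = 29,110 mL.

29.1 L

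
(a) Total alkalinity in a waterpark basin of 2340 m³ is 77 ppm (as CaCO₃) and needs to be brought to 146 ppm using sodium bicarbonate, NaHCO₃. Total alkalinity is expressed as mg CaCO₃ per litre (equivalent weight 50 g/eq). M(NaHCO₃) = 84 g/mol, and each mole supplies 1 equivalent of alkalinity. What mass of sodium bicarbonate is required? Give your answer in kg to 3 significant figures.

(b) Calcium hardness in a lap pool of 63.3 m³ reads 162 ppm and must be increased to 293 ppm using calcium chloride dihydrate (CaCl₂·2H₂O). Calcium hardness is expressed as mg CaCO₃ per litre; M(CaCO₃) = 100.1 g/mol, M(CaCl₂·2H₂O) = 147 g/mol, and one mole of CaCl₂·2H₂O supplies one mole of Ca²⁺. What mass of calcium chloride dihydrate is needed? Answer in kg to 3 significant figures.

(a) 271 kg; (b) 12.2 kg

(a) Volume: 2340 m³ = 2,340,000 L.
(a) Alkalinity to add: (146 − 77) = 69 mg/L as CaCO₃ × 2,340,000 L = 161,500 g as CaCO₃.
(a) Equivalents: 161,500 g ÷ 50 g/eq = 3229 eq.
(a) NaHCO₃ supplies 1 eq per mole → 3229 mol.
(a) Mass: 3229 mol × 84 g/mol = 271,300 g.

(b) Volume: 63.3 m³ = 63,300 L.
(b) Hardness to add: (293 − 162) = 131 mg/L as CaCO₃ × 63,300 L = 8292 g as CaCO₃.
(b) Moles of Ca²⁺ (1 mol Ca²⁺ ≡ 1 mol CaCO₃): 8292 / 100.1 g/mol = 82.84 mol.
(b) Mass of CaCl₂·2H₂O: 82.84 × 147 = 12,180 g.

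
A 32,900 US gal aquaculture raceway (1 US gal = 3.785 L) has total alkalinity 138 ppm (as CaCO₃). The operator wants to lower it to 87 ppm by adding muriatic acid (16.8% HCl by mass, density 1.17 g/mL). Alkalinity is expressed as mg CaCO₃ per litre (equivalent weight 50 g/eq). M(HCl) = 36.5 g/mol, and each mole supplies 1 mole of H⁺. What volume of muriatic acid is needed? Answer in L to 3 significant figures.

Volume: 32,900 US gal × 3.785 L/gal = 124,526 L.
Alkalinity to neutralize: (138 − 87) = 51 mg/L as CaCO₃ × 124,526 L = 6351 g as CaCO₃.
Equivalents of H⁺ required: 6351 ÷ 50 g/eq = 127 eq = 127 mol HCl.
Mass of HCl: 127 × 36.5 = 4636 g.
Mass of 16.8% solution: 4636 / 0.168 = 27,600 g.
Volume: 27,600 g ÷ 1.17 g/mL = 23,590 mL.

23.6 L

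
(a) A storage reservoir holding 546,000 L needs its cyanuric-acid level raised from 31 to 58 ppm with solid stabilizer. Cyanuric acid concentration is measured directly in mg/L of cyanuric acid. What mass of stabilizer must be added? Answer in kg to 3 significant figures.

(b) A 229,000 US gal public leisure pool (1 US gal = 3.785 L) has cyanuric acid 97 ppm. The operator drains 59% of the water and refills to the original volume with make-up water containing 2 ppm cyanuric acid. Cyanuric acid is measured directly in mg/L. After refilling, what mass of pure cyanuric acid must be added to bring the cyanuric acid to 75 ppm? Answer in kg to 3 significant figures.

(a) 14.7 kg; (b) 29.5 kg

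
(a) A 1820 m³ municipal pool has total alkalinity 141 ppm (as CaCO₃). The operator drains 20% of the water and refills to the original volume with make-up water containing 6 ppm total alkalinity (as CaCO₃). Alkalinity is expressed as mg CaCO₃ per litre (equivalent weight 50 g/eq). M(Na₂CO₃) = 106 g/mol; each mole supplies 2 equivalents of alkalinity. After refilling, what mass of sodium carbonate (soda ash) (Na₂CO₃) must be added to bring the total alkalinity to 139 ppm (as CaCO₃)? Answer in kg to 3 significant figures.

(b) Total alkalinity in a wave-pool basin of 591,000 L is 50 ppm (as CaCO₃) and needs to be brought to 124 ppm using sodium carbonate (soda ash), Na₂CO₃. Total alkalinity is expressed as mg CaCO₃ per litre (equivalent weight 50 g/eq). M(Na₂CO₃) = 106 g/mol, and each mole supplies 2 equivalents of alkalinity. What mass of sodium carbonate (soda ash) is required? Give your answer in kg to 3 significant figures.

(a) Volume: 1820 m³ = 1,820,000 L.
(a) After draining 20% and refilling: 141 × 0.80 + 6 × 0.20 = 114 ppm.
(a) Deficit to target: 139 − 114 = 25 mg/L.
(a) As CaCO₃: 25 mg/L × 1,820,000 L = 45,500 g; ÷ 50 g/eq ÷ 2 = 455 mol Na₂CO₃.
(a) Mass: 455 × 106 = 48,230 g.

(b) Alkalinity to add: (124 − 50) = 74 mg/L as CaCO₃ × 591,000 L = 43,730 g as CaCO₃.
(b) Equivalents: 43,730 g ÷ 50 g/eq = 874.7 eq.
(b) Each mole of Na₂CO₃ supplies 2 eq, so 874.7 / 2 = 437.3 mol.
(b) Mass: 437.3 mol × 106 g/mol = 46,360 g.

(a) 48.2 kg; (b) 46.4 kg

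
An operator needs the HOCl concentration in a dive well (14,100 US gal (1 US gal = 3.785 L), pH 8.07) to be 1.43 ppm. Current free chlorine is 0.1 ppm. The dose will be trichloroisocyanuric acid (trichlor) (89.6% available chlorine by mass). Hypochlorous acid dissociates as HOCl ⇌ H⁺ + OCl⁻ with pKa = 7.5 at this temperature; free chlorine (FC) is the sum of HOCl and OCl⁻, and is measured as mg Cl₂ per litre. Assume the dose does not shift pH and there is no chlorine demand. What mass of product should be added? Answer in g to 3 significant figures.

396 g

Volume: 14,100 US gal × 3.785 L/gal = 53,368 L.
[OCl⁻]/[HOCl] = 10^(pH − pKa) = 10^(8.07 − 7.5) = 3.715; fraction as HOCl = 1/(1 + 3.715) = 0.2121.
Free chlorine required for 1.43 ppm HOCl: 1.43 / 0.2121 = 6.743 ppm.
FC to add: 6.743 − 0.1 = 6.643 mg/L as Cl₂.
Cl₂ equivalent: 6.643 mg/L × 53,368 L = 354.5 g.
Product at 89.6% available Cl: 354.5 / 0.896 = 395.7 g.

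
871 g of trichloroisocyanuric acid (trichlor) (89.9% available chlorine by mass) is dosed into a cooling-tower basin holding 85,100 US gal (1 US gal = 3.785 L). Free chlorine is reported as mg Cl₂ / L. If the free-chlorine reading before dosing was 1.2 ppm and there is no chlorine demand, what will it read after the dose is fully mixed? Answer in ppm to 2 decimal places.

Volume: 85,100 US gal × 3.785 L/gal = 322,104 L.
Available chlorine delivered: 871 g × 0.899 = 783 g as Cl₂.
Concentration rise: 783 g / 322,104 L = 2.431 mg/L = 2.43 ppm.
Final FC: 1.2 + 2.43 = 3.63 ppm.

3.63 ppm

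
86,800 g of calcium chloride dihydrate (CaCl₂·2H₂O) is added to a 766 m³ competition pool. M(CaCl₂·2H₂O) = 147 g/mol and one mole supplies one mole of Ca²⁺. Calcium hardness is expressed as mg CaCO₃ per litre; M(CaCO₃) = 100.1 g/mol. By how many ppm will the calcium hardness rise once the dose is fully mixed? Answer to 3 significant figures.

77.2 ppm

Volume: 766 m³ = 766,000 L.
Moles of Ca²⁺: 86,800 g ÷ 147 g/mol = 590.5 mol.
As CaCO₃: 590.5 mol × 100.1 g/mol = 59,110 g.
Rise: 59,110 g / 766,000 L × 1000 = 77.16 mg/L.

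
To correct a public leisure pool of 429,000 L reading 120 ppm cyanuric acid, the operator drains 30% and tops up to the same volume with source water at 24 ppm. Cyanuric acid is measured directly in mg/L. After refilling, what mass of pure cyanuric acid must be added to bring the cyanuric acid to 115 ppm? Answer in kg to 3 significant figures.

10.2 kg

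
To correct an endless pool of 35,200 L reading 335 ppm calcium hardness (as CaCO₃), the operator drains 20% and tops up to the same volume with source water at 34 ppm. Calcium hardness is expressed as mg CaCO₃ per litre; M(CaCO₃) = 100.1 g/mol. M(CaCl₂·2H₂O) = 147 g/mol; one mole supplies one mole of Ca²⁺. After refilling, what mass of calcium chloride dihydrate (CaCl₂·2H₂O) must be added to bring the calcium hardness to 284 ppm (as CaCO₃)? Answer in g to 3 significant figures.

After draining 20% and refilling: 335 × 0.80 + 34 × 0.20 = 274.8 ppm.
Deficit to target: 284 − 274.8 = 9.2 mg/L.
As CaCO₃: 9.2 mg/L × 35,200 L = 323.8 g; ÷ 100.1 = 3.235 mol Ca²⁺.
Mass: 3.235 × 147 = 475.6 g.

476 g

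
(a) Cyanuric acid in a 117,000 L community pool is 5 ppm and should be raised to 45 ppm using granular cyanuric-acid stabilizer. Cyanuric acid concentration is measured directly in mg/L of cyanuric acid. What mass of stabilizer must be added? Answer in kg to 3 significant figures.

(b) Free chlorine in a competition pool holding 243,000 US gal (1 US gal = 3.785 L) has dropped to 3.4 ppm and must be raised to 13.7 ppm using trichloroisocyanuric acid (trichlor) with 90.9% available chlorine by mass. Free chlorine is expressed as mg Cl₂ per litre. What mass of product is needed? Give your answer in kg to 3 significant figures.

(a) 4.68 kg; (b) 10.4 kg

(a) CYA to add: (45 − 5) = 40 mg/L × 117,000 L = 4680 g cyanuric acid.

(b) Volume: 243,000 US gal × 3.785 L/gal = 919,755 L.
(b) Chlorine deficit: 13.7 − 3.4 = 10.3 ppm = 10.3 mg/L as Cl₂.
(b) Cl₂ equivalent needed: 10.3 mg/L × 919,755 L = 9,473,000 mg = 9473 g.
(b) Product at 90.9% available chlorine: 9473 / 0.909 = 10,420 g.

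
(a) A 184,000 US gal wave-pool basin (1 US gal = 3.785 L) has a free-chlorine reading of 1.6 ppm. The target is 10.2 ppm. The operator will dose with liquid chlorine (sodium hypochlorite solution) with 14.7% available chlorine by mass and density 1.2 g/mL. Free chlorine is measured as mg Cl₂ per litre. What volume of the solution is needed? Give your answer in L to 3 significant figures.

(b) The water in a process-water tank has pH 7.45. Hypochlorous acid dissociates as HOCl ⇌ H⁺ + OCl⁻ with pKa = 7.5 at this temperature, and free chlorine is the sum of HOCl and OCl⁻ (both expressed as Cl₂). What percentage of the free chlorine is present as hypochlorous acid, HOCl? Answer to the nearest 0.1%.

(a) Volume: 184,000 US gal × 3.785 L/gal = 696,440 L.
(a) Chlorine deficit: 10.2 − 1.6 = 8.6 ppm = 8.6 mg/L as Cl₂.
(a) Cl₂ equivalent needed: 8.6 mg/L × 696,440 L = 5,989,000 mg = 5989 g.
(a) Product at 14.7% available chlorine: 5989 / 0.147 = 40,740 g.
(a) Volume at density 1.2 g/mL: 40,740 g ÷ 1.2 g/mL = 33,950 mL.

(b) [OCl⁻]/[HOCl] = 10^(pH − pKa) = 10^(7.45 − 7.5) = 10^-0.05 = 0.8913.
(b) Fraction as HOCl = 1 / (1 + 0.8913) = 0.5288.

(a) 34.0 L; (b) 52.9%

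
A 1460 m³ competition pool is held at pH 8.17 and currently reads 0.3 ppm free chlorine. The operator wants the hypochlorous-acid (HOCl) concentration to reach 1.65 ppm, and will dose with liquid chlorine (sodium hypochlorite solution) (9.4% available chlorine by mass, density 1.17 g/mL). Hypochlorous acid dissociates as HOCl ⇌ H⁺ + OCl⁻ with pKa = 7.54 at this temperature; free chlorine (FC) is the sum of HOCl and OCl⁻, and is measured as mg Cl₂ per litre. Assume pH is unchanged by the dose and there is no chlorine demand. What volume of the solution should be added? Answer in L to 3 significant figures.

111 L

Volume: 1460 m³ = 1,460,000 L.
[OCl⁻]/[HOCl] = 10^(pH − pKa) = 10^(8.17 − 7.54) = 4.266; fraction as HOCl = 1/(1 + 4.266) = 0.1899.
Free chlorine required for 1.65 ppm HOCl: 1.65 / 0.1899 = 8.689 ppm.
FC to add: 8.689 − 0.3 = 8.389 mg/L as Cl₂.
Cl₂ equivalent: 8.389 mg/L × 1,460,000 L = 12,250 g.
Product at 9.4% available Cl: 12,250 / 0.094 = 130,300 g.
Volume: 130,300 g ÷ 1.17 g/mL = 111,400 mL.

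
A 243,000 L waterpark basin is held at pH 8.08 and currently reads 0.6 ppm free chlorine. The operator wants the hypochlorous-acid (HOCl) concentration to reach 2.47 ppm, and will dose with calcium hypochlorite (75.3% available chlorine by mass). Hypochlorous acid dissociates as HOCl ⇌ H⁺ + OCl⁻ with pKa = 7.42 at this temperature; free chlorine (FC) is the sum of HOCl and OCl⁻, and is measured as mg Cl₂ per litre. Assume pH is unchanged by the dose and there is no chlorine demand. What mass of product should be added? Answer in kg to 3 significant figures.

[OCl⁻]/[HOCl] = 10^(pH − pKa) = 10^(8.08 − 7.42) = 4.571; fraction as HOCl = 1/(1 + 4.571) = 0.1795.
Free chlorine required for 2.47 ppm HOCl: 2.47 / 0.1795 = 13.76 ppm.
FC to add: 13.76 − 0.6 = 13.16 mg/L as Cl₂.
Cl₂ equivalent: 13.16 mg/L × 243,000 L = 3198 g.
Product at 75.3% available Cl: 3198 / 0.753 = 4247 g.

4.25 kg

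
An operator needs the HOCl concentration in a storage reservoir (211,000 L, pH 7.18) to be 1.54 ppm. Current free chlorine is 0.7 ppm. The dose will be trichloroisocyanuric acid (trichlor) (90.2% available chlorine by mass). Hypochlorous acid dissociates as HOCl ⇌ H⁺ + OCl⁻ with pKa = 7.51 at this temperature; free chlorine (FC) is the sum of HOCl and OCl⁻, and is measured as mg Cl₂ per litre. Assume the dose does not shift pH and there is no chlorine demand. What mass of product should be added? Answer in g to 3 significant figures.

365 g

[OCl⁻]/[HOCl] = 10^(pH − pKa) = 10^(7.18 − 7.51) = 0.4677; fraction as HOCl = 1/(1 + 0.4677) = 0.6813.
Free chlorine required for 1.54 ppm HOCl: 1.54 / 0.6813 = 2.26 ppm.
FC to add: 2.26 − 0.7 = 1.56 mg/L as Cl₂.
Cl₂ equivalent: 1.56 mg/L × 211,000 L = 329.2 g.
Product at 90.2% available Cl: 329.2 / 0.902 = 365 g.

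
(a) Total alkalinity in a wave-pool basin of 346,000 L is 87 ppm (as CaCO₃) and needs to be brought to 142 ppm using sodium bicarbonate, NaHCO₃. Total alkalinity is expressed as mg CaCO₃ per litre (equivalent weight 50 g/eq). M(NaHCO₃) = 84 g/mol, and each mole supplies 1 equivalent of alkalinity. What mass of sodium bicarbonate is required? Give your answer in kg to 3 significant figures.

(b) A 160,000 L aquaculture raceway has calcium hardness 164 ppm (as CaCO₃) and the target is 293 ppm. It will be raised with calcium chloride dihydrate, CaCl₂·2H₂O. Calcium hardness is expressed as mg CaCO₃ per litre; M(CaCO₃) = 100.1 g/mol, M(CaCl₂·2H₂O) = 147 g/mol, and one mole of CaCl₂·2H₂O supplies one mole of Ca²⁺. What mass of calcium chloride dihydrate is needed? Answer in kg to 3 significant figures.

(a) Alkalinity to add: (142 − 87) = 55 mg/L as CaCO₃ × 346,000 L = 19,030 g as CaCO₃.
(a) Equivalents: 19,030 g ÷ 50 g/eq = 380.6 eq.
(a) NaHCO₃ supplies 1 eq per mole → 380.6 mol.
(a) Mass: 380.6 mol × 84 g/mol = 31,970 g.

(b) Hardness to add: (293 − 164) = 129 mg/L as CaCO₃ × 160,000 L = 20,640 g as CaCO₃.
(b) Moles of Ca²⁺ (1 mol Ca²⁺ ≡ 1 mol CaCO₃): 20,640 / 100.1 g/mol = 206.2 mol.
(b) Mass of CaCl₂·2H₂O: 206.2 × 147 = 30,310 g.

(a) 32.0 kg; (b) 30.3 kg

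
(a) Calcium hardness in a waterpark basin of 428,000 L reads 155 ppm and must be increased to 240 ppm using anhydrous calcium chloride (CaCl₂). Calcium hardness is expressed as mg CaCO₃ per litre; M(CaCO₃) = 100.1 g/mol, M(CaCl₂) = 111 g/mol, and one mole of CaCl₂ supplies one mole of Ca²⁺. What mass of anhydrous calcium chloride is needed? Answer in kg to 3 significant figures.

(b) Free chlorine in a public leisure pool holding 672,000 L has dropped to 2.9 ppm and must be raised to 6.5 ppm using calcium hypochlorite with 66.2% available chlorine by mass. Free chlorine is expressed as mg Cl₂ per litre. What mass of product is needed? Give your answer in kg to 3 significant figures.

(a) Hardness to add: (240 − 155) = 85 mg/L as CaCO₃ × 428,000 L = 36,380 g as CaCO₃.
(a) Moles of Ca²⁺ (1 mol Ca²⁺ ≡ 1 mol CaCO₃): 36,380 / 100.1 g/mol = 363.4 mol.
(a) Mass of CaCl₂: 363.4 × 111 = 40,340 g.

(b) Chlorine deficit: 6.5 − 2.9 = 3.6 ppm = 3.6 mg/L as Cl₂.
(b) Cl₂ equivalent needed: 3.6 mg/L × 672,000 L = 2,419,000 mg = 2419 g.
(b) Product at 66.2% available chlorine: 2419 / 0.662 = 3654 g.

(a) 40.3 kg; (b) 3.65 kg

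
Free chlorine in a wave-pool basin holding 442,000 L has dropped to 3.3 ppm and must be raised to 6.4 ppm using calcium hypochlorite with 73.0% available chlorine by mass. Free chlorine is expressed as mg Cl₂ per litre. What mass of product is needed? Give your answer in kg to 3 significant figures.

Chlorine deficit: 6.4 − 3.3 = 3.1 ppm = 3.1 mg/L as Cl₂.
Cl₂ equivalent needed: 3.1 mg/L × 442,000 L = 1,370,000 mg = 1370 g.
Product at 73.0% available chlorine: 1370 / 0.73 = 1877 g.

1.88 kg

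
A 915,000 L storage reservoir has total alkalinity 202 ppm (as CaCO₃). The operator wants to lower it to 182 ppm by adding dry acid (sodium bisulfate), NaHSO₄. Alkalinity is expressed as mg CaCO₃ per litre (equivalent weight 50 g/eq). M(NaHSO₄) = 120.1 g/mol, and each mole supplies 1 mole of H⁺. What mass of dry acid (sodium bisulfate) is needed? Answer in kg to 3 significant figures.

44.0 kg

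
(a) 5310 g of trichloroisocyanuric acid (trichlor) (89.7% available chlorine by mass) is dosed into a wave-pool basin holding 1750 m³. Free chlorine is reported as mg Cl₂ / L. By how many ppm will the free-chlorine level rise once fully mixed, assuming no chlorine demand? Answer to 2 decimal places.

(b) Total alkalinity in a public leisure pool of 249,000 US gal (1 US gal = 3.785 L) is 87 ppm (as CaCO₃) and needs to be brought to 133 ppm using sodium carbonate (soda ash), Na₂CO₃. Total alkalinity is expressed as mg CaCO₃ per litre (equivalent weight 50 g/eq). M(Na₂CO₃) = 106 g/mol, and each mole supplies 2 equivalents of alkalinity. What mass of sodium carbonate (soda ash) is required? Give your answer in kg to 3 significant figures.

(a) Volume: 1750 m³ = 1,750,000 L.
(a) Available chlorine delivered: 5310 g × 0.897 = 4763 g as Cl₂.
(a) Concentration rise: 4763 g / 1,750,000 L = 2.722 mg/L = 2.72 ppm.

(b) Volume: 249,000 US gal × 3.785 L/gal = 942,465 L.
(b) Alkalinity to add: (133 − 87) = 46 mg/L as CaCO₃ × 942,465 L = 43,350 g as CaCO₃.
(b) Equivalents: 43,350 g ÷ 50 g/eq = 867.1 eq.
(b) Each mole of Na₂CO₃ supplies 2 eq, so 867.1 / 2 = 433.5 mol.
(b) Mass: 433.5 mol × 106 g/mol = 45,950 g.

(a) 2.72 ppm; (b) 46.0 kg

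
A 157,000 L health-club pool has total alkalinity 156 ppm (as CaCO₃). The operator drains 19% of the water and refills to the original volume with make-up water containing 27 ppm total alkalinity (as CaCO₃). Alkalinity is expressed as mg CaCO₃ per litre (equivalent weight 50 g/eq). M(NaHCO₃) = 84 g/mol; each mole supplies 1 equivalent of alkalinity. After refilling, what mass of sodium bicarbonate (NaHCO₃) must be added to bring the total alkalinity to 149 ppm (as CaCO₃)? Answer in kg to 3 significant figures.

After draining 19% and refilling: 156 × 0.81 + 27 × 0.19 = 131.49 ppm.
Deficit to target: 149 − 131.49 = 17.51 mg/L.
As CaCO₃: 17.51 mg/L × 157,000 L = 2749 g; ÷ 50 g/eq ÷ 1 = 54.98 mol NaHCO₃.
Mass: 54.98 × 84 = 4618 g.

4.62 kg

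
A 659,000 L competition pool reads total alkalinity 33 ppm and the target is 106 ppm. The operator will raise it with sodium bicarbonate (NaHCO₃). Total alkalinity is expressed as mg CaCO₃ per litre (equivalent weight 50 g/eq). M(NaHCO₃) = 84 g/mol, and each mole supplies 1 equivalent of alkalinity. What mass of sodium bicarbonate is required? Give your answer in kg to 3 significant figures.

80.8 kg

Alkalinity to add: (106 − 33) = 73 mg/L as CaCO₃ × 659,000 L = 48,110 g as CaCO₃.
Equivalents: 48,110 g ÷ 50 g/eq = 962.1 eq.
NaHCO₃ supplies 1 eq per mole → 962.1 mol.
Mass: 962.1 mol × 84 g/mol = 80,820 g.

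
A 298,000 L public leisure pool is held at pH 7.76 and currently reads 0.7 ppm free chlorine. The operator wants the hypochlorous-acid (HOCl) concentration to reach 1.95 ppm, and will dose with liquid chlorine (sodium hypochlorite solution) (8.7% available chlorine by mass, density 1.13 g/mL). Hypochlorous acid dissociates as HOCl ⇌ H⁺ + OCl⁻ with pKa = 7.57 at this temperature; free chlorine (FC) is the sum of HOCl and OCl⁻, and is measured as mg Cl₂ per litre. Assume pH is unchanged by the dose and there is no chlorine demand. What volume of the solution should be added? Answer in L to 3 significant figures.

[OCl⁻]/[HOCl] = 10^(pH − pKa) = 10^(7.76 − 7.57) = 1.549; fraction as HOCl = 1/(1 + 1.549) = 0.3923.
Free chlorine required for 1.95 ppm HOCl: 1.95 / 0.3923 = 4.97 ppm.
FC to add: 4.97 − 0.7 = 4.27 mg/L as Cl₂.
Cl₂ equivalent: 4.27 mg/L × 298,000 L = 1273 g.
Product at 8.7% available Cl: 1273 / 0.087 = 14,630 g.
Volume: 14,630 g ÷ 1.13 g/mL = 12,940 mL.

12.9 L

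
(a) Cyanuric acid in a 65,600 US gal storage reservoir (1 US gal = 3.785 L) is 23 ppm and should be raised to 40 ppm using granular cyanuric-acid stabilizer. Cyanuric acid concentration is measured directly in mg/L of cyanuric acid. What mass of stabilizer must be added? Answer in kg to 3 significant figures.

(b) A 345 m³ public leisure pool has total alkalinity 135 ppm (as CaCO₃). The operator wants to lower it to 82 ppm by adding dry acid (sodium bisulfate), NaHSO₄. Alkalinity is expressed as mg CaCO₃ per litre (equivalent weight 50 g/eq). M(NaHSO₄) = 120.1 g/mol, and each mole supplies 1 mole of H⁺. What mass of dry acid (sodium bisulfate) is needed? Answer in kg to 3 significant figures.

(a) Volume: 65,600 US gal × 3.785 L/gal = 248,296 L.
(a) CYA to add: (40 − 23) = 17 mg/L × 248,296 L = 4221 g cyanuric acid.

(b) Volume: 345 m³ = 345,000 L.
(b) Alkalinity to neutralize: (135 − 82) = 53 mg/L as CaCO₃ × 345,000 L = 18,280 g as CaCO₃.
(b) Equivalents of H⁺ required: 18,280 ÷ 50 g/eq = 365.7 eq = 365.7 mol NaHSO₄.
(b) Mass of NaHSO₄: 365.7 × 120.1 = 43,920 g.

(a) 4.22 kg; (b) 43.9 kg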